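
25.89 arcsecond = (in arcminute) 0.4315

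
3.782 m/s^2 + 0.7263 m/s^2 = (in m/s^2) 4.508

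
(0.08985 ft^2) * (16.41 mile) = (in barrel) 1387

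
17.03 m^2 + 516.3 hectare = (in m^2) 5.163e+06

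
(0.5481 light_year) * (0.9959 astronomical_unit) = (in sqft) 8.316e+27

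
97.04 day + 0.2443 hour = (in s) 8.385e+06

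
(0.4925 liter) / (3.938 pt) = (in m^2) 0.3545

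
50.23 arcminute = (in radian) 0.01461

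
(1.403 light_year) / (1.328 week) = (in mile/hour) 3.697e+10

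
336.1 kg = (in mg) 3.361e+08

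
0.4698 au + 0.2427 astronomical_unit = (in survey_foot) 3.497e+11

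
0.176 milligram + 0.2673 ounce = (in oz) 0.2673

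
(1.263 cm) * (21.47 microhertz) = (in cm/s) 2.712e-05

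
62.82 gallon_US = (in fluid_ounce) 8041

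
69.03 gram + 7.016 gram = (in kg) 0.07605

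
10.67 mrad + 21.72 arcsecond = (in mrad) 10.78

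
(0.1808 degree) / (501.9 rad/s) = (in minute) 1.048e-07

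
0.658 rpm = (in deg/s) 3.948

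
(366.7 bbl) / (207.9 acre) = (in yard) 7.578e-05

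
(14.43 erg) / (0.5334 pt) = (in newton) 0.007669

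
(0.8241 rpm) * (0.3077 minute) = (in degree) 91.29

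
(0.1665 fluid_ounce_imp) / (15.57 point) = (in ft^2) 0.009271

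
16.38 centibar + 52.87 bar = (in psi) 769.2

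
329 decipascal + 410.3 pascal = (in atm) 0.004374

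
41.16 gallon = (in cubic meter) 0.1558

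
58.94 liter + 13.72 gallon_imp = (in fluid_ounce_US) 4102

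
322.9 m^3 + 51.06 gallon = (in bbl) 2032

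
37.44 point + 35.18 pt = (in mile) 1.592e-05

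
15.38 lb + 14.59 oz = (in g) 7390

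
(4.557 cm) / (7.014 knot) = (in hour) 3.508e-06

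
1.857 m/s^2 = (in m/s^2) 1.857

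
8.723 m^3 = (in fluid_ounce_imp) 3.07e+05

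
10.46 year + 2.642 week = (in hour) 9.207e+04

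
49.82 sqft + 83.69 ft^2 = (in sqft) 133.5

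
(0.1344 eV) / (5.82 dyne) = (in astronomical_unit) 2.473e-27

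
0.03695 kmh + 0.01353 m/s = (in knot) 0.04625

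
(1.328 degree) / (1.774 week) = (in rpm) 2.063e-07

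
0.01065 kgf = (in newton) 0.1044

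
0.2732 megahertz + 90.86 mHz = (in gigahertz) 0.0002732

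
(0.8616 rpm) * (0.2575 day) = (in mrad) 2.007e+06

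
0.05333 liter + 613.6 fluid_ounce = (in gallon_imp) 4.003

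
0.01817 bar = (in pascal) 1817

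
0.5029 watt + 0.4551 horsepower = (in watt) 339.9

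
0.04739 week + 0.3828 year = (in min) 2.017e+05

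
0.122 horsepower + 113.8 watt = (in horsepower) 0.2746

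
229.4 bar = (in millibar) 2.294e+05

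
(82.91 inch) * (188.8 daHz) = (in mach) 11.68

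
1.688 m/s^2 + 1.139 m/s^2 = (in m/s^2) 2.827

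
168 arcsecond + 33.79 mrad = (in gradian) 2.203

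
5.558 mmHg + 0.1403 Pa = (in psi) 0.1075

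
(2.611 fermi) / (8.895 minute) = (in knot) 9.51e-18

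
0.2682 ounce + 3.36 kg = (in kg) 3.368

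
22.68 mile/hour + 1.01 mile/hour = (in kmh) 38.13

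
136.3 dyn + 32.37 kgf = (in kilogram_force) 32.37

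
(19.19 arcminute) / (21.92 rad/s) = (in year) 8.075e-12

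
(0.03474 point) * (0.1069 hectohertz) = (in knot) 0.0002547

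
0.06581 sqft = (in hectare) 6.114e-07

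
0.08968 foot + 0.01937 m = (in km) 4.67e-05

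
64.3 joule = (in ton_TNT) 1.537e-08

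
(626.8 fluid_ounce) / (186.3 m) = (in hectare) 9.95e-09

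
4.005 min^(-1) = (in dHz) 0.6675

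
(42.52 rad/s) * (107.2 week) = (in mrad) 2.757e+12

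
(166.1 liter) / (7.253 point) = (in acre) 0.01604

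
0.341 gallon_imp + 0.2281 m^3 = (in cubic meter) 0.2297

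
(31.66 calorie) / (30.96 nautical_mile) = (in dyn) 231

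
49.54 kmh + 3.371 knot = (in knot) 30.12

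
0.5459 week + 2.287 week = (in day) 19.83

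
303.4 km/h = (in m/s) 84.28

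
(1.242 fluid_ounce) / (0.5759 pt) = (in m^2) 0.1808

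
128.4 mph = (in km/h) 206.6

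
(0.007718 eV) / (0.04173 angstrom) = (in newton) 2.963e-10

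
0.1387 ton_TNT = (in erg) 5.803e+15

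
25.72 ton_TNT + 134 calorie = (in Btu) 1.02e+08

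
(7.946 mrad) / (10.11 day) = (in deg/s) 5.212e-07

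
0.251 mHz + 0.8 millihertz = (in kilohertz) 1.051e-06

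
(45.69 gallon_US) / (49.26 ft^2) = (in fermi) 3.779e+13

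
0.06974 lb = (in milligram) 3.163e+04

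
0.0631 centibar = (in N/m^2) 63.1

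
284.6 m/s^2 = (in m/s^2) 284.6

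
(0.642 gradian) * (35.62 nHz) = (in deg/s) 2.058e-08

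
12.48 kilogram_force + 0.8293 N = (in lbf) 27.7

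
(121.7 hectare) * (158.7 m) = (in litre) 1.931e+11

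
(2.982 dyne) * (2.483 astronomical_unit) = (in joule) 1.108e+07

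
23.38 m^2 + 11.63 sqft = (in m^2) 24.46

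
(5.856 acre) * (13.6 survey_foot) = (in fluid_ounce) 3.322e+09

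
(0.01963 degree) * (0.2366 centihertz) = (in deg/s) 4.644e-05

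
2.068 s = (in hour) 0.0005744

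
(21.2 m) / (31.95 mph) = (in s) 1.484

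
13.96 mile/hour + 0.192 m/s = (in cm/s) 643.3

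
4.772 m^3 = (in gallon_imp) 1050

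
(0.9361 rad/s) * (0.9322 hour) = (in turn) 500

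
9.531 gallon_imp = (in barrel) 0.2725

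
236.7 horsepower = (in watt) 1.765e+05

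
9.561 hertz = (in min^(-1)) 573.7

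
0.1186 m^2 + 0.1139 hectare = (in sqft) 1.226e+04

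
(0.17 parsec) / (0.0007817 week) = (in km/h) 3.994e+13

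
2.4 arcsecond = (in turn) 1.852e-06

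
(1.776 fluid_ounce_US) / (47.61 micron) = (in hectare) 0.0001103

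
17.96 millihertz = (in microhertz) 1.796e+04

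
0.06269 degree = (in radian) 0.001094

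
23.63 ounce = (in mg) 6.699e+05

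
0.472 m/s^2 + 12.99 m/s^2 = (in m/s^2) 13.46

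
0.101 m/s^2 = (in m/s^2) 0.101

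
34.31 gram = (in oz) 1.21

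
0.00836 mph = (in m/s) 0.003737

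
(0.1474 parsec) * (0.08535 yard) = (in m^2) 3.55e+14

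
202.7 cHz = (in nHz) 2.027e+09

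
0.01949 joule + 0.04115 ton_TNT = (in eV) 1.075e+27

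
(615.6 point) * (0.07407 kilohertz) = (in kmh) 57.91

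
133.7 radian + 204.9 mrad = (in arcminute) 4.603e+05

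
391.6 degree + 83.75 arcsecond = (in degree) 391.6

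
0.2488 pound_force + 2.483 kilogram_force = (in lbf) 5.723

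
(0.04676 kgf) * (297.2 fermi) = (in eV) 8.506e+05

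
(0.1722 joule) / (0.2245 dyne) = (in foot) 2.517e+05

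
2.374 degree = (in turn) 0.006594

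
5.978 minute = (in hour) 0.09963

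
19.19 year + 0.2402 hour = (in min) 1.009e+07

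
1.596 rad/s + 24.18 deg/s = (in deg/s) 115.6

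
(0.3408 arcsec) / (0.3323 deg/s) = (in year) 9.034e-12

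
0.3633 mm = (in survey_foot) 0.001192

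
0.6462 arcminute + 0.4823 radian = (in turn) 0.07679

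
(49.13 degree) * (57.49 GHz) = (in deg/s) 2.824e+12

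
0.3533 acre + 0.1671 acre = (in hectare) 0.2106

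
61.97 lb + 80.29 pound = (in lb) 142.3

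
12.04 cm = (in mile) 7.481e-05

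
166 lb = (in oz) 2656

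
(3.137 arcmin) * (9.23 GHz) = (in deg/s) 4.826e+08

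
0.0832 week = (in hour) 13.98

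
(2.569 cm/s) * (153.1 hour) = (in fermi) 1.416e+19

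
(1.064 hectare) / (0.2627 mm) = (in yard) 4.429e+07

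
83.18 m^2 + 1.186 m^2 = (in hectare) 0.008437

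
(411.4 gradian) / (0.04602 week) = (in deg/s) 0.0133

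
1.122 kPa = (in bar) 0.01122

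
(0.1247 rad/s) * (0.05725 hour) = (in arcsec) 5.301e+06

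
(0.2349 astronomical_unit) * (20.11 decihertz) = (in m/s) 7.067e+10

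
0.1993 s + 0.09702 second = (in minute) 0.004939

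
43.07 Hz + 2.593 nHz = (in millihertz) 4.307e+04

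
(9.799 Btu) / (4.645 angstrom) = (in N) 2.226e+13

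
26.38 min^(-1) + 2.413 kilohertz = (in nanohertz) 2.413e+12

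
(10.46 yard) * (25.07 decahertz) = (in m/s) 2398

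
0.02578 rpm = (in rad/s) 0.0027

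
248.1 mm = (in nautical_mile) 0.000134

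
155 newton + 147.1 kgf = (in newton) 1598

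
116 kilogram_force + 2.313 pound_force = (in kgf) 117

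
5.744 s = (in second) 5.744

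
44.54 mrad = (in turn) 0.007089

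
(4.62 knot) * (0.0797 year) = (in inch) 2.352e+08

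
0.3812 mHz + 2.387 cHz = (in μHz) 2.425e+04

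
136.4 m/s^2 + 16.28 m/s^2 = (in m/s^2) 152.7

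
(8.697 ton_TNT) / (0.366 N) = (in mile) 6.178e+07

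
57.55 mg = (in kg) 5.755e-05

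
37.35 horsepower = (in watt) 2.785e+04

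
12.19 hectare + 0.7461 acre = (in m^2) 1.249e+05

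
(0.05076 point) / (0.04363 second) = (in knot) 0.0007978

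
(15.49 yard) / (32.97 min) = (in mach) 2.103e-05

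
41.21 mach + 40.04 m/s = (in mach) 41.33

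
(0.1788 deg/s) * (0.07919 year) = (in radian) 7793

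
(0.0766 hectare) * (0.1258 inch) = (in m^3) 2.448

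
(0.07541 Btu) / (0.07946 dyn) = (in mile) 6.222e+04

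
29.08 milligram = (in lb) 6.411e-05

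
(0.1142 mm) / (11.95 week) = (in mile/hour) 3.535e-11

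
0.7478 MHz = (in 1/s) 7.478e+05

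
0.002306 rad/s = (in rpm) 0.02202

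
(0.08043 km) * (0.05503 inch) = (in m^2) 0.1124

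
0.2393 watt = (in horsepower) 0.0003209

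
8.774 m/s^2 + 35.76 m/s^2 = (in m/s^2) 44.53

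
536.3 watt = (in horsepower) 0.7192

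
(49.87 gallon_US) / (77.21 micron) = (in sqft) 2.632e+04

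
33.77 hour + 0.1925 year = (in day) 71.67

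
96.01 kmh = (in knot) 51.84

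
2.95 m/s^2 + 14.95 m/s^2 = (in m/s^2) 17.9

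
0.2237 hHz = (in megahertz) 2.237e-05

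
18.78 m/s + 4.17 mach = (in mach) 4.225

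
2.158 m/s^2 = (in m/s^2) 2.158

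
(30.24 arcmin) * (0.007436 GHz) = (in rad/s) 6.541e+04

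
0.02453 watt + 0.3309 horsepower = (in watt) 246.8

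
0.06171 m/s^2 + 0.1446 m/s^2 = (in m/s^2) 0.2063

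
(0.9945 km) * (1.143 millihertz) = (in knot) 2.21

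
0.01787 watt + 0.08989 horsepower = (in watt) 67.05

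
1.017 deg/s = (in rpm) 0.1695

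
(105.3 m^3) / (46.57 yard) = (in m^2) 2.473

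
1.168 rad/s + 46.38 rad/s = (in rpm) 454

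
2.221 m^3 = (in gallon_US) 586.7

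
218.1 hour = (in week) 1.298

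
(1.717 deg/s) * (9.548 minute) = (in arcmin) 5.902e+04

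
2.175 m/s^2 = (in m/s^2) 2.175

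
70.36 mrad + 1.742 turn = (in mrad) 1.102e+04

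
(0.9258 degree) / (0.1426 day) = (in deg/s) 7.514e-05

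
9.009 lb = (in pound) 9.009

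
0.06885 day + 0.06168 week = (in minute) 720.9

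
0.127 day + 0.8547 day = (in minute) 1414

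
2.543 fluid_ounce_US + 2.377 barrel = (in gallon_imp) 83.15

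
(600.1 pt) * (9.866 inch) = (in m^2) 0.05305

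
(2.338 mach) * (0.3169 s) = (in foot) 827.7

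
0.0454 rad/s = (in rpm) 0.4335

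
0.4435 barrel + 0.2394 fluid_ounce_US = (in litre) 70.52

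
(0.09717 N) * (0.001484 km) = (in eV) 9e+17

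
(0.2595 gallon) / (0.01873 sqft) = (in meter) 0.5645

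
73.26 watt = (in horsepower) 0.09824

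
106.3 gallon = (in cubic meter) 0.4024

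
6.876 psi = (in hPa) 474.1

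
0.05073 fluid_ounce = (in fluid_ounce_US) 0.05073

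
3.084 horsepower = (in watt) 2300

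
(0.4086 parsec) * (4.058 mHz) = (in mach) 1.503e+11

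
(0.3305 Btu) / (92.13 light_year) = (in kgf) 4.079e-17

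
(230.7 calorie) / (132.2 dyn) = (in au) 4.881e-06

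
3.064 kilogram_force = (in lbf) 6.755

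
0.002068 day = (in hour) 0.04963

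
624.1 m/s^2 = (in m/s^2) 624.1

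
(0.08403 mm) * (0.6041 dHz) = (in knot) 9.867e-06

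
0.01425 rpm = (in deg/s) 0.0855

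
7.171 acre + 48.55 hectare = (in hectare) 51.45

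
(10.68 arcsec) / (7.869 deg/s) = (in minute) 6.283e-06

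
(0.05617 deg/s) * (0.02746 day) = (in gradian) 148.1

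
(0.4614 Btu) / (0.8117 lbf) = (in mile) 0.08378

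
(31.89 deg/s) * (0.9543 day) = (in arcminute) 1.578e+08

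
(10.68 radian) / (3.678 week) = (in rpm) 4.585e-05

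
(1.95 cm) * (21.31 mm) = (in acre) 1.027e-07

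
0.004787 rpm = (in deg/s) 0.02872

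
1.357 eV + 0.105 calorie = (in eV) 2.742e+18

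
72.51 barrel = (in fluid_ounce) 3.898e+05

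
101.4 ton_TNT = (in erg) 4.243e+18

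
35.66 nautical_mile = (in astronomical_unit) 4.415e-07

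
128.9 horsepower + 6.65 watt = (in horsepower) 128.9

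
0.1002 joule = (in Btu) 9.497e-05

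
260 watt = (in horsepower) 0.3487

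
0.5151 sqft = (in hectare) 4.785e-06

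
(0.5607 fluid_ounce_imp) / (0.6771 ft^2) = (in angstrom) 2.533e+06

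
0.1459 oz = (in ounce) 0.1459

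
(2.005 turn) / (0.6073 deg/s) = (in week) 0.001965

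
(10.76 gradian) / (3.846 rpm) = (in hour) 0.0001166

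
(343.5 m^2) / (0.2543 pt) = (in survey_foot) 1.256e+07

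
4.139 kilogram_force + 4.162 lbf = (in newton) 59.1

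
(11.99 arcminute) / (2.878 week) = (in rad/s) 2.004e-09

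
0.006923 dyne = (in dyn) 0.006923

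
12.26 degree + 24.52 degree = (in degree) 36.78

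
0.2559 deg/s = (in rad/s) 0.004466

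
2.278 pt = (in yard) 0.0008789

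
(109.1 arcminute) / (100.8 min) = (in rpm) 5.011e-05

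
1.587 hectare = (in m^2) 1.587e+04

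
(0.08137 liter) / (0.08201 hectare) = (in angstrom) 992.2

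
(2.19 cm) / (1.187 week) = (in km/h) 1.098e-07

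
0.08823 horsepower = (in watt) 65.79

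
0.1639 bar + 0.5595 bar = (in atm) 0.7139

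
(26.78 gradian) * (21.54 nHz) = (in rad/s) 9.061e-09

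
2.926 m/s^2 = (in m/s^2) 2.926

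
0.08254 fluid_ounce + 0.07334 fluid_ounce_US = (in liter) 0.00461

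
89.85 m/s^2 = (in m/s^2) 89.85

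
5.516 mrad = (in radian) 0.005516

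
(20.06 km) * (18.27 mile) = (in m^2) 5.898e+08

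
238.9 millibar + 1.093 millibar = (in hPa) 240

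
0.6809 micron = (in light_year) 7.197e-23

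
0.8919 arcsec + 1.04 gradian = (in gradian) 1.04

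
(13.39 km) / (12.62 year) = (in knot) 6.54e-05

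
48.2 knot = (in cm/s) 2480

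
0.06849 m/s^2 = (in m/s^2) 0.06849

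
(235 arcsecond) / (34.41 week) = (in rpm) 5.228e-10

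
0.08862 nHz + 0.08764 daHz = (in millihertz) 876.4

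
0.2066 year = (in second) 6.515e+06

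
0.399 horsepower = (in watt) 297.5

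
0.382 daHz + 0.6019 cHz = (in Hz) 3.826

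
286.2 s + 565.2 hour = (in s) 2.035e+06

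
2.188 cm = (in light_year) 2.313e-18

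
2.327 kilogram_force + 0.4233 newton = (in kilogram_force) 2.37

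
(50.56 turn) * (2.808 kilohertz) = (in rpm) 8.518e+06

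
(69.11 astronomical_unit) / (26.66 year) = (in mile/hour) 2.751e+04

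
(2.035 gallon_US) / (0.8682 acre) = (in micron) 2.193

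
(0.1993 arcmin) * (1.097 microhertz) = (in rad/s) 6.36e-11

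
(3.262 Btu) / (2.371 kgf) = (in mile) 0.09197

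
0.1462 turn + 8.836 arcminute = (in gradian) 58.64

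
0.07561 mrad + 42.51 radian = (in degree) 2436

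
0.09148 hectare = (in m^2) 914.8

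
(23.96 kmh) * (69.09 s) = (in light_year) 4.86e-14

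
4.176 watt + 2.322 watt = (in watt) 6.498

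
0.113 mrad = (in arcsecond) 23.31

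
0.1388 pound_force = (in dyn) 6.174e+04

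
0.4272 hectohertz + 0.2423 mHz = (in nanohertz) 4.272e+10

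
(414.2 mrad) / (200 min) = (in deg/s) 0.001978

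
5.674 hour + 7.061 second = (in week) 0.03379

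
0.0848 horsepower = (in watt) 63.24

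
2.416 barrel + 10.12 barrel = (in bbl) 12.54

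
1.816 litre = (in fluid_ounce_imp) 63.91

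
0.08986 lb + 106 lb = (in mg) 4.812e+07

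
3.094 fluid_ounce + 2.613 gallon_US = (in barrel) 0.06279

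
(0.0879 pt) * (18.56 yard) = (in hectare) 5.263e-08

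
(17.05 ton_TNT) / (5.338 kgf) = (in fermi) 1.363e+24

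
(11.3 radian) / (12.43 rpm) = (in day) 0.0001005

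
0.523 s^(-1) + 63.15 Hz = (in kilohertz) 0.06367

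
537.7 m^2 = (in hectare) 0.05377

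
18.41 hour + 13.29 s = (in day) 0.7672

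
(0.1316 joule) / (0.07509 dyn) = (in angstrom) 1.753e+15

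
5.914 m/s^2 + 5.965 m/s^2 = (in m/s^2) 11.88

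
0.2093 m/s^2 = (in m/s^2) 0.2093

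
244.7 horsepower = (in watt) 1.825e+05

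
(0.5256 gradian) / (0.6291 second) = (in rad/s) 0.01312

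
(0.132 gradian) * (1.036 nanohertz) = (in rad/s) 2.148e-12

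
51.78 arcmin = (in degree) 0.863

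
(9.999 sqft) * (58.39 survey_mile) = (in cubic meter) 8.729e+04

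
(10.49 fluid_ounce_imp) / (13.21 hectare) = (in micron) 0.002256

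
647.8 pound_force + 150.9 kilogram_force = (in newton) 4361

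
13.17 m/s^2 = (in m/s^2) 13.17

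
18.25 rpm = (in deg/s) 109.5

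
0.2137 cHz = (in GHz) 2.137e-12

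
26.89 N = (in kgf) 2.742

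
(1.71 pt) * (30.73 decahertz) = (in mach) 0.0005444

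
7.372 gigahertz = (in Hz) 7.372e+09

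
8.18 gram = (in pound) 0.01803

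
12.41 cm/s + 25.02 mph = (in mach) 0.03321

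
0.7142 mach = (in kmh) 875.5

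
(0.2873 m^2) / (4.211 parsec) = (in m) 2.211e-18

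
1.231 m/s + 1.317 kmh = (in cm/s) 159.7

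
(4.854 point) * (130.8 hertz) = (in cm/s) 22.4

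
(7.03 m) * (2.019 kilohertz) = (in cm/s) 1.419e+06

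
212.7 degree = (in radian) 3.712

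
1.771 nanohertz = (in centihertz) 1.771e-07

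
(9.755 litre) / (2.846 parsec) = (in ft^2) 1.196e-18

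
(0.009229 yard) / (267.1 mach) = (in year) 2.942e-15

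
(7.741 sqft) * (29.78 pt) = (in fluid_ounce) 255.5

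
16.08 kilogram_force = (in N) 157.7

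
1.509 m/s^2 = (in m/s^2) 1.509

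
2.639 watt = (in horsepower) 0.003539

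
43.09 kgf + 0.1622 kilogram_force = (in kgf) 43.25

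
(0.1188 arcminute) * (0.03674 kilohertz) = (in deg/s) 0.07275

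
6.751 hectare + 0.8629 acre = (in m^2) 7.1e+04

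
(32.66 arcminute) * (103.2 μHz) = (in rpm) 9.363e-06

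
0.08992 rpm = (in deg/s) 0.5395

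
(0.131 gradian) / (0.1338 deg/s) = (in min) 0.01469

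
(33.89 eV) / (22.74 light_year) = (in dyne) 2.524e-30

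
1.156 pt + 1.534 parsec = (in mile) 2.941e+13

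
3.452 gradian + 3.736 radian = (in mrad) 3790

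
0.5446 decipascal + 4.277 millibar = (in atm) 0.004222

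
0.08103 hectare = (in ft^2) 8722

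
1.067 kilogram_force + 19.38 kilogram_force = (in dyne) 2.005e+07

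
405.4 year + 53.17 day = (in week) 2.115e+04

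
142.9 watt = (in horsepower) 0.1916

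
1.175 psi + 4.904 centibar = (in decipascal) 1.301e+05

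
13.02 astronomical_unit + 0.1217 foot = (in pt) 5.521e+15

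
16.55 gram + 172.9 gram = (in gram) 189.5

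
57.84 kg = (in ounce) 2040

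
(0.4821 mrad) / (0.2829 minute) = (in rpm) 0.0002712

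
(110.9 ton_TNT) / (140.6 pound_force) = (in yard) 8.114e+08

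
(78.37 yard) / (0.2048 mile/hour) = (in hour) 0.2174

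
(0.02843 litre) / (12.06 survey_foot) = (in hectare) 7.734e-10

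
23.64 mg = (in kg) 2.364e-05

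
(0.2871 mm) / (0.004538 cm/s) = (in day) 7.322e-05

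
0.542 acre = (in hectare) 0.2193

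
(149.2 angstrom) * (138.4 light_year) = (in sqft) 2.103e+11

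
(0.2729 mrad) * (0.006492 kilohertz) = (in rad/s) 0.001772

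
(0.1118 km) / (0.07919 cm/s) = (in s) 1.412e+05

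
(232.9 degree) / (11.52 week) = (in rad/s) 5.834e-07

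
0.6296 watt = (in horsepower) 0.0008443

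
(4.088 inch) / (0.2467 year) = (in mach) 3.92e-11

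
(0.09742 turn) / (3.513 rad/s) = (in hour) 4.84e-05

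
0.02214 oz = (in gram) 0.6277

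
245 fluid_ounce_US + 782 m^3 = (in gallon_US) 2.066e+05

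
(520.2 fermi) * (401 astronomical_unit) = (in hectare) 0.003121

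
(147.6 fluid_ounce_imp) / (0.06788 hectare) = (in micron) 6.178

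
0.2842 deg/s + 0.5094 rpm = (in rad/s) 0.0583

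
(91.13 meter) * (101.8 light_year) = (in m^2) 8.777e+19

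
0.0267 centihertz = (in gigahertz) 2.67e-13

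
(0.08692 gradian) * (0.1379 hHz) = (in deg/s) 1.079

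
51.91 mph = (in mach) 0.06815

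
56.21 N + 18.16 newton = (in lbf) 16.72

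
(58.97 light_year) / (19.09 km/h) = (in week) 1.74e+11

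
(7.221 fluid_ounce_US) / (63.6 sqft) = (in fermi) 3.614e+10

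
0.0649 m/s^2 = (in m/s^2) 0.0649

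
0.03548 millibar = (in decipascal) 35.48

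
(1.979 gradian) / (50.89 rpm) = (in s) 0.005833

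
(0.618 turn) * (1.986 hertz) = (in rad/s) 7.712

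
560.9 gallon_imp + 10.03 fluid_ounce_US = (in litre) 2550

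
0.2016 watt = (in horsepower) 0.0002704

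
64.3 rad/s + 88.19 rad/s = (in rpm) 1456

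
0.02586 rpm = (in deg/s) 0.1552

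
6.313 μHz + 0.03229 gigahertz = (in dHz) 3.229e+08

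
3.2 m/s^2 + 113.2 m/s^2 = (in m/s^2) 116.4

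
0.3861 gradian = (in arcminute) 20.85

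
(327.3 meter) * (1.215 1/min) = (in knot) 12.88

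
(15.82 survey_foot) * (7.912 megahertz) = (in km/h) 1.373e+08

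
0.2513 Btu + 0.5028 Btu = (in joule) 795.6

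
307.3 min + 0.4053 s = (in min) 307.3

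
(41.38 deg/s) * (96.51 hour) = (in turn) 3.994e+04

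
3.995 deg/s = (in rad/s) 0.06973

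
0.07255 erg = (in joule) 7.255e-09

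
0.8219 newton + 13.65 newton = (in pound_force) 3.253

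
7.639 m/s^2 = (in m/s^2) 7.639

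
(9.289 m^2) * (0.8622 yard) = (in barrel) 46.06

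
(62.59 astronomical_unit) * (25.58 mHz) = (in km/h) 8.623e+11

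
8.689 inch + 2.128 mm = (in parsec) 7.221e-18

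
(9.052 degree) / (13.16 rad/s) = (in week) 1.985e-08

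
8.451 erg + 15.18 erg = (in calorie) 5.648e-07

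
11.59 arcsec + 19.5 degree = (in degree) 19.5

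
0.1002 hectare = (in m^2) 1002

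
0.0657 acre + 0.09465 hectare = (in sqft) 1.305e+04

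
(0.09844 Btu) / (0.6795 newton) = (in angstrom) 1.528e+12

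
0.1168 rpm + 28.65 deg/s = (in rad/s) 0.5123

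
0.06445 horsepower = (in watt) 48.06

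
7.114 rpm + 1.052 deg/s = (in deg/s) 43.74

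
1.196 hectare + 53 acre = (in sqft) 2.437e+06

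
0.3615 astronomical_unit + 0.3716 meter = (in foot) 1.774e+11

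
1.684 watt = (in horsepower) 0.002258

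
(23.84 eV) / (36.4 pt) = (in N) 2.975e-16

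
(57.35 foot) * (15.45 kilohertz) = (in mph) 6.041e+05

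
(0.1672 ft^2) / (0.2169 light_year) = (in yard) 8.278e-18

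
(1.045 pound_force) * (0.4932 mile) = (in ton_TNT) 8.818e-07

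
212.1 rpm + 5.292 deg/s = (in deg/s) 1278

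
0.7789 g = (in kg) 0.0007789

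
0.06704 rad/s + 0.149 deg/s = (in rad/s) 0.06964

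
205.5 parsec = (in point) 1.797e+22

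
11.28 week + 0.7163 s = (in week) 11.28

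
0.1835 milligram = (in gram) 0.0001835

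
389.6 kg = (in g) 3.896e+05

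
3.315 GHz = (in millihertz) 3.315e+12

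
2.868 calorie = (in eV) 7.49e+19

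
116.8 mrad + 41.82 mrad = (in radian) 0.1586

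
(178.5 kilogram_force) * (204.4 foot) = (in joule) 1.091e+05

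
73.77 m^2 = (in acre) 0.01823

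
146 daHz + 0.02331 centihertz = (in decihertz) 1.46e+04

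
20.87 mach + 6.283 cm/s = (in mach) 20.87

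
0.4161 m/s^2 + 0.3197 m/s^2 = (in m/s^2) 0.7358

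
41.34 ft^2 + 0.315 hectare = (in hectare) 0.3154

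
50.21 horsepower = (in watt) 3.744e+04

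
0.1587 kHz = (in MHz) 0.0001587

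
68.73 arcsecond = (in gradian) 0.02121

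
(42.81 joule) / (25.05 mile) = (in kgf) 0.0001083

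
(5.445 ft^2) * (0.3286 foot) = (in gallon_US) 13.38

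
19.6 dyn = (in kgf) 1.999e-05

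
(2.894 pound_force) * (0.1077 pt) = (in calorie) 0.0001169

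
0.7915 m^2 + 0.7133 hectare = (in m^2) 7134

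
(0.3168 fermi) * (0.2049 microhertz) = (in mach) 1.906e-25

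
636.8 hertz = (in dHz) 6368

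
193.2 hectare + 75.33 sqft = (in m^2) 1.932e+06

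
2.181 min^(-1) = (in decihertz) 0.3635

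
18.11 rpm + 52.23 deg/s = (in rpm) 26.82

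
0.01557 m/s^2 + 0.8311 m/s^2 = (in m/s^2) 0.8467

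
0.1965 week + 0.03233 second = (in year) 0.003768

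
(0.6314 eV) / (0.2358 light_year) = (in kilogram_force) 4.624e-36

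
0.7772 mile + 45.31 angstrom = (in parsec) 4.054e-14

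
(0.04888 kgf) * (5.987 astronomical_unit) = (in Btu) 4.069e+08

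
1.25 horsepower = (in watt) 932.1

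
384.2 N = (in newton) 384.2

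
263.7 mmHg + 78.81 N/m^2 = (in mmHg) 264.3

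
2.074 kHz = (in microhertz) 2.074e+09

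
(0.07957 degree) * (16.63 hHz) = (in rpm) 22.05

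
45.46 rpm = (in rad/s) 4.761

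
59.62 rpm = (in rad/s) 6.243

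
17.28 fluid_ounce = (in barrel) 0.003214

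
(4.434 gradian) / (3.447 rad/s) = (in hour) 5.613e-06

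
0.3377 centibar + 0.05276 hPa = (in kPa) 0.343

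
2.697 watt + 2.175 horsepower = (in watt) 1625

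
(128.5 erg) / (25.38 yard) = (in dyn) 0.05537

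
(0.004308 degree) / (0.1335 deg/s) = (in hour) 8.964e-06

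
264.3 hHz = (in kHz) 26.43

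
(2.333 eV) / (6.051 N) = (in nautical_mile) 3.335e-23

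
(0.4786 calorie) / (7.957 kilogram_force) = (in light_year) 2.712e-18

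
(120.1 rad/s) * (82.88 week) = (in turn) 9.581e+08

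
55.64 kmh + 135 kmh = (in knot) 102.9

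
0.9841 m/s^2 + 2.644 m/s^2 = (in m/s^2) 3.628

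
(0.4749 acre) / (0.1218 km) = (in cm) 1578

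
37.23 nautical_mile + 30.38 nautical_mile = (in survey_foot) 4.108e+05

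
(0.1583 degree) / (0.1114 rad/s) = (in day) 2.871e-07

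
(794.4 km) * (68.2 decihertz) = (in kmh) 1.95e+07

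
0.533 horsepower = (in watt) 397.5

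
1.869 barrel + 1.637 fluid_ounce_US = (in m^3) 0.2972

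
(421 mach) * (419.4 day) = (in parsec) 0.0001683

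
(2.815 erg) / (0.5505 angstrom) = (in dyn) 5.114e+08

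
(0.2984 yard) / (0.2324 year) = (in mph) 8.328e-08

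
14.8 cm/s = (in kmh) 0.5328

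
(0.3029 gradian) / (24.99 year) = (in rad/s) 6.037e-12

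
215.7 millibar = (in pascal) 2.157e+04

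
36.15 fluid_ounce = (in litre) 1.069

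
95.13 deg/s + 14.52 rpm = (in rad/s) 3.181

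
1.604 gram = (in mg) 1604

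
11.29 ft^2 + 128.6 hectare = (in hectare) 128.6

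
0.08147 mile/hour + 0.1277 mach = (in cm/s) 4352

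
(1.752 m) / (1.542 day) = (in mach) 3.862e-08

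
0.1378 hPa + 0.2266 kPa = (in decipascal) 2404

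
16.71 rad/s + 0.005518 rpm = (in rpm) 159.6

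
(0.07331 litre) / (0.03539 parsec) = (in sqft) 7.226e-19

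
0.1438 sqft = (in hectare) 1.336e-06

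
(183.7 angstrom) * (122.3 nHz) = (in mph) 5.026e-15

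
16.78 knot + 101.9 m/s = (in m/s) 110.5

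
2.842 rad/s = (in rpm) 27.14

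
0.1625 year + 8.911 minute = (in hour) 1424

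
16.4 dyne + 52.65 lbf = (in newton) 234.2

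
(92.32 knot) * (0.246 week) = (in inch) 2.782e+08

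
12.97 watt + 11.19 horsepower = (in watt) 8357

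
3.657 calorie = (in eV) 9.55e+19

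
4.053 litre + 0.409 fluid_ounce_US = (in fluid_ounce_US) 137.5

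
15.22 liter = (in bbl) 0.09573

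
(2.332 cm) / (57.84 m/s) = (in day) 4.666e-09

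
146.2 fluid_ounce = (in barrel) 0.02719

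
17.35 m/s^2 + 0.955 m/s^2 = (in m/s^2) 18.3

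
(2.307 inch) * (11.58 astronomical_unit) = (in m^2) 1.015e+11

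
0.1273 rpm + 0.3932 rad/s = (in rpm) 3.882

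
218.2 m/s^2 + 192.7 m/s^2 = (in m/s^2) 410.9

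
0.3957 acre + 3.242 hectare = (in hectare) 3.402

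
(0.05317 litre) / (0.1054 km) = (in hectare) 5.045e-11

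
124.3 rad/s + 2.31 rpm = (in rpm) 1189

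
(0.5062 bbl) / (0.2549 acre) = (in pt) 0.2212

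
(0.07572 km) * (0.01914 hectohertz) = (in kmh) 521.7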